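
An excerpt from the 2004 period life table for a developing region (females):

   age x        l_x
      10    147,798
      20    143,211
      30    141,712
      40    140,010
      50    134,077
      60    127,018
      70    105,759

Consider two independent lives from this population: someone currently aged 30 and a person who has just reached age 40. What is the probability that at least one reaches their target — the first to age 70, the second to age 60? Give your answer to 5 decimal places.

0.97646

p₁ = l_70/l_30 = 105,759/141,712 = 0.746295; p₂ = l_60/l_40 = 127,018/140,010 = 0.907207.
P(at least one) = 1 − (1−p₁)(1−p₂) = 1 − 0.253705 × 0.092793 = 0.976458.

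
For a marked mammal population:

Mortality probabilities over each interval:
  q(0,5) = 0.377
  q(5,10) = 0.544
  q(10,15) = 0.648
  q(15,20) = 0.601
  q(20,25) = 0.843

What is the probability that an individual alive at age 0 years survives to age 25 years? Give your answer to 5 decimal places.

0.00626

The overall survival probability is (1 − 0.377) × (1 − 0.544) × (1 − 0.648) × (1 − 0.601) × (1 − 0.843).
= 0.623 × 0.456 × 0.352 × 0.399 × 0.157 = 0.006264.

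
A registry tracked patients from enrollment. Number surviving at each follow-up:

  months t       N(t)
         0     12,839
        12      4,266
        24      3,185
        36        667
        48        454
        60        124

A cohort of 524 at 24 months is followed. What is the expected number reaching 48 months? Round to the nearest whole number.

75

The relevant probability is 454/3,185 = 0.142543.
Expected number = 524 × 0.142543 = 75.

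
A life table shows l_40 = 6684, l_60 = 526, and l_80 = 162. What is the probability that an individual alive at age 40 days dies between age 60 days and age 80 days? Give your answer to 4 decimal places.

This is the probability of reaching 60 but not 80, conditional on being alive at 40: (l_60 − l_80) / l_40.
= (526 − 162) / 6684 = 364 / 6684 = 0.054458.

0.0545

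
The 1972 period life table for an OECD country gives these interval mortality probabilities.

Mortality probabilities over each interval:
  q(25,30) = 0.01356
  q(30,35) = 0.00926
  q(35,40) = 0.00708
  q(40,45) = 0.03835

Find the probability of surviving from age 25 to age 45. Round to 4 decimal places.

The overall survival probability is (1 − 0.01356) × (1 − 0.00926) × (1 − 0.00708) × (1 − 0.03835).
= 0.98644 × 0.99074 × 0.99292 × 0.96165 = 0.933172.

0.9332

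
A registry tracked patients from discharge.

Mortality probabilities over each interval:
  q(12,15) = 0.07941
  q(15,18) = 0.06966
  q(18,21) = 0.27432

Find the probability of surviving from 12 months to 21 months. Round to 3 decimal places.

P(survive 12→21) = (1 − 0.07941) × (1 − 0.06966) × (1 − 0.27432).
= 0.92059 × 0.93034 × 0.72568 = 0.621517.

0.622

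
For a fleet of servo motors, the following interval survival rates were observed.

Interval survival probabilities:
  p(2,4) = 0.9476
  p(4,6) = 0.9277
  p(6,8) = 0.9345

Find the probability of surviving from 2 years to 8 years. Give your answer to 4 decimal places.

0.8215

The overall survival probability is 0.9476 × 0.9277 × 0.9345.
= 0.821508.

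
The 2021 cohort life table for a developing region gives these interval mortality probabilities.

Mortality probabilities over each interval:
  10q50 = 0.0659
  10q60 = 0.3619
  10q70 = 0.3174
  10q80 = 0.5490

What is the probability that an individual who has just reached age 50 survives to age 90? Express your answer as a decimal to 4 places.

40p50 = (1 − 0.0659) × (1 − 0.3619) × (1 − 0.3174) × (1 − 0.5490).
= 0.9341 × 0.6381 × 0.6826 × 0.4510 = 0.183495.

0.1835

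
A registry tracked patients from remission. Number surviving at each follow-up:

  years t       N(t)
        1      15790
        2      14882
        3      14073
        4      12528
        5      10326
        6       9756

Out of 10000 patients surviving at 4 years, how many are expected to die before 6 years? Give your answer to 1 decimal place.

The relevant probability is 1 − 9756/12528 = 0.221264.
Expected number = 10000 × 0.221264 = 2212.6.

2212.6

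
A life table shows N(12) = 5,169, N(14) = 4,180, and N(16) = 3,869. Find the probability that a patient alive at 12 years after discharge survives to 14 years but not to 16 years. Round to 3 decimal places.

This is the probability of reaching 14 but not 16, conditional on being alive at 12: (N(14) − N(16)) / N(12).
= (4,180 − 3,869) / 5,169 = 311 / 5,169 = 0.060166.

0.060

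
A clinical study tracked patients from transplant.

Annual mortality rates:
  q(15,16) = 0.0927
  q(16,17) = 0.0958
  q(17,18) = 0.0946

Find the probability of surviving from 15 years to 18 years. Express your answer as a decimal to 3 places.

0.743

Survival from 15 to 18 is the product of surviving each interval: (1 − 0.0927) × (1 − 0.0958) × (1 − 0.0946).
= 0.9073 × 0.9042 × 0.9054 = 0.742773.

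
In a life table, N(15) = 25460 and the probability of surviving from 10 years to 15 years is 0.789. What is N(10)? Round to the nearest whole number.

N(10) = N(15) / p = 25460 / 0.789 = 32269.

32269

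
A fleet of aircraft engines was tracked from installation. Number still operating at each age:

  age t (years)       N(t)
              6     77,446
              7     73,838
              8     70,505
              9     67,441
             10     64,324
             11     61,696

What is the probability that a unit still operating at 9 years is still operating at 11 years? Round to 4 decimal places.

The conditional survival probability is N(11)/N(9) = 61,696/67,441 = 0.914814.

0.9148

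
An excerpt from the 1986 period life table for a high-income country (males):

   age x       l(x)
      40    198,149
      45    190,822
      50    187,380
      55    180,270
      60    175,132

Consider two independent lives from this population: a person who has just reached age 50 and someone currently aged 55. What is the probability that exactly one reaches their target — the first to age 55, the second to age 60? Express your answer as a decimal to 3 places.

0.064

p₁ = l(55)/l(50) = 180,270/187,380 = 0.962056; p₂ = l(60)/l(55) = 175,132/180,270 = 0.971498.
P(exactly one) = p₁(1−p₂) + (1−p₁)p₂ = 0.027421 + 0.036863 = 0.064283.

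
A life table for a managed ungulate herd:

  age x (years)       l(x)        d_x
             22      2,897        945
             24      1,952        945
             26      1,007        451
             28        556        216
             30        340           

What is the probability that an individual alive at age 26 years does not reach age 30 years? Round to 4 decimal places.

0.6624

P(die before 30 | alive at 26) = 1 − l(30)/l(26) = 1 − 340/1,007 = (667)/1,007 = 0.662363.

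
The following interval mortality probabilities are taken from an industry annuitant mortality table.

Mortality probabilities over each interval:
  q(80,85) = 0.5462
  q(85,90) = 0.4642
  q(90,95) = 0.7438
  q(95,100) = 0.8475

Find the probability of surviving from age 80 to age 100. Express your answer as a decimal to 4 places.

0.0095

Chaining the interval survival probabilities: (1 − 0.5462) × (1 − 0.4642) × (1 − 0.7438) × (1 − 0.8475).
= 0.4538 × 0.5358 × 0.2562 × 0.1525 = 0.009500.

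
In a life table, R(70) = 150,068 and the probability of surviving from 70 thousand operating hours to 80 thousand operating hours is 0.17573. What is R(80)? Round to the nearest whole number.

26371

R(80) = R(70) × p = 150,068 × 0.17573 = 26371.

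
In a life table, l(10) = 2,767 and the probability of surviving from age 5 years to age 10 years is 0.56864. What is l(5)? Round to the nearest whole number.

4866

l(5) = l(10) / p = 2,767 / 0.56864 = 4866.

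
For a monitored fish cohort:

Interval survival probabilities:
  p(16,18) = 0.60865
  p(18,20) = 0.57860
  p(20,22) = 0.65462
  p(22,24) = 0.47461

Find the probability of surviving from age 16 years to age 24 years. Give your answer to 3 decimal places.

0.109

Survival from 16 to 24 is the product of surviving each interval: 0.60865 × 0.57860 × 0.65462 × 0.47461.
= 0.109414.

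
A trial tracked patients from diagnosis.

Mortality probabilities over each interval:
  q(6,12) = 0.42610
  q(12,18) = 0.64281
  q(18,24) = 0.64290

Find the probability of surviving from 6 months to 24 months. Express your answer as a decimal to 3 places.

Chaining the interval survival probabilities: (1 − 0.42610) × (1 − 0.64281) × (1 − 0.64290).
= 0.57390 × 0.35719 × 0.35710 = 0.073202.

0.073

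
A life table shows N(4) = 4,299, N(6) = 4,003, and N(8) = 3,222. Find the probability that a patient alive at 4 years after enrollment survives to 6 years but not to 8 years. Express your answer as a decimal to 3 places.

0.182

This is the probability of reaching 6 but not 8, conditional on being alive at 4: (N(6) − N(8)) / N(4).
= (4,003 − 3,222) / 4,299 = 781 / 4,299 = 0.181670.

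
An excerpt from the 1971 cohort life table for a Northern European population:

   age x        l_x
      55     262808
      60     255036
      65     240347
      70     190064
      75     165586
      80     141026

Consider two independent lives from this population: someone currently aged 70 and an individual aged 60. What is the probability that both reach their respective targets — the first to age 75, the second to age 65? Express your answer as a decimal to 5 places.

0.82103

p₁ = l_75/l_70 = 165586/190064 = 0.871212; p₂ = l_65/l_60 = 240347/255036 = 0.942404.
P(both) = p₁ × p₂ = 0.871212 × 0.942404 = 0.821034.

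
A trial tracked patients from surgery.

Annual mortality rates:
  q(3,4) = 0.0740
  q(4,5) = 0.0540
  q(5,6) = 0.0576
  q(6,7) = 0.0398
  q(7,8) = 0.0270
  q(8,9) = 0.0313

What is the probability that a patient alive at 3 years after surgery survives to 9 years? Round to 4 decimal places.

Survival from 3 to 9 is the product of surviving each interval: (1 − 0.0740) × (1 − 0.0540) × (1 − 0.0576) × (1 − 0.0398) × (1 − 0.0270) × (1 − 0.0313).
= 0.9260 × 0.9460 × 0.9424 × 0.9602 × 0.9730 × 0.9687 = 0.747139.

0.7471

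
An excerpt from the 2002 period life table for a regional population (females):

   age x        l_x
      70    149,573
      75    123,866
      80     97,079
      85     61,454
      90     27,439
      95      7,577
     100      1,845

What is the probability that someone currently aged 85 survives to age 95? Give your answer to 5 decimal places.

We want 10p85 = l_95/l_85.
The conditional survival probability is l_95/l_85 = 7,577/61,454 = 0.123295.

0.12330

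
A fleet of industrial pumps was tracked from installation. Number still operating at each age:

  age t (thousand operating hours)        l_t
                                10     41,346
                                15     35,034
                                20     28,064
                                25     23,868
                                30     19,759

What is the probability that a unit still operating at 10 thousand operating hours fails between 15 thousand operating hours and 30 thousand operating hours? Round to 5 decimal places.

0.36944

This is the probability of reaching 15 but not 30, conditional on being operational at 10: (l_15 − l_30) / l_10.
= (35,034 − 19,759) / 41,346 = 15,275 / 41,346 = 0.369443.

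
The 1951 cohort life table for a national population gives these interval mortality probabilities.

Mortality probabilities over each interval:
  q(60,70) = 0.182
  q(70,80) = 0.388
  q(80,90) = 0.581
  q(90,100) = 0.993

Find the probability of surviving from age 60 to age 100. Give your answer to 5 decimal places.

0.00147

P(survive 60→100) = (1 − 0.182) × (1 − 0.388) × (1 − 0.581) × (1 − 0.993).
= 0.818 × 0.612 × 0.419 × 0.007 = 0.001468.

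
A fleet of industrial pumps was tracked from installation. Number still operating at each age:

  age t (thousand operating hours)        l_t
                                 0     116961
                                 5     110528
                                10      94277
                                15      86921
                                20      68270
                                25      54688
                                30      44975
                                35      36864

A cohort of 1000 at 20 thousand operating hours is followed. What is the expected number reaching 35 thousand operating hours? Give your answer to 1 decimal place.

The relevant probability is 36864/68270 = 0.539974.
Expected number = 1000 × 0.539974 = 540.0.

540.0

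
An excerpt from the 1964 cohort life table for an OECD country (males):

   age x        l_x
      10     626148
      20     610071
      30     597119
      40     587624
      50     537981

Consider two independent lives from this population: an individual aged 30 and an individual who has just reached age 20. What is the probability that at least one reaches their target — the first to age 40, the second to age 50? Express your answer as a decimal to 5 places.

p₁ = l_40/l_30 = 587624/597119 = 0.984099; p₂ = l_50/l_20 = 537981/610071 = 0.881833.
P(at least one) = 1 − (1−p₁)(1−p₂) = 1 − 0.015901 × 0.118167 = 0.998121.

0.99812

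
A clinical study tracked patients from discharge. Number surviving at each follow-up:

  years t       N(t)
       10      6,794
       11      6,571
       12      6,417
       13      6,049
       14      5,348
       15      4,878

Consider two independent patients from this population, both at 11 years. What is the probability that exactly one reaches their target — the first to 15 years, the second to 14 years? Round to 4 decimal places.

0.3479

p₁ = N(15)/N(11) = 4,878/6,571 = 0.742353; p₂ = N(14)/N(11) = 5,348/6,571 = 0.813879.
P(exactly one) = p₁(1−p₂) + (1−p₁)p₂ = 0.138167 + 0.209693 = 0.347861.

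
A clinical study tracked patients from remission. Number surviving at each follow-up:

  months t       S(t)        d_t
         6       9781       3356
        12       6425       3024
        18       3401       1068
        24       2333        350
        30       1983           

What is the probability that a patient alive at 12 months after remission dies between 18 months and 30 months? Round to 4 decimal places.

This is the probability of reaching 18 but not 30, conditional on being alive at 12: (S(18) − S(30)) / S(12).
= (3401 − 1983) / 6425 = 1418 / 6425 = 0.220700.

0.2207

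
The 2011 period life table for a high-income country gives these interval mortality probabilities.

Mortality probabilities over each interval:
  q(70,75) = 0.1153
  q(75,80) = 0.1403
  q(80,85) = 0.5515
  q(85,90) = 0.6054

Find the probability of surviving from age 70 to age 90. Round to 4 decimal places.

0.1346

Chaining the interval survival probabilities: (1 − 0.1153) × (1 − 0.1403) × (1 − 0.5515) × (1 − 0.6054).
= 0.8847 × 0.8597 × 0.4485 × 0.3946 = 0.134605.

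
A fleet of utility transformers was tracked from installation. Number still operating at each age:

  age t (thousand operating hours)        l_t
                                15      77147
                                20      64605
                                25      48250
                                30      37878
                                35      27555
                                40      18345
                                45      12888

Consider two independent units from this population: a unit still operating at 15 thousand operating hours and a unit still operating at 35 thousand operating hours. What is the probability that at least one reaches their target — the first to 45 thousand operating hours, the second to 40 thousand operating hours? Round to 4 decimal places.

0.7216

p₁ = l_45/l_15 = 12888/77147 = 0.167058; p₂ = l_40/l_35 = 18345/27555 = 0.665759.
P(at least one) = 1 − (1−p₁)(1−p₂) = 1 − 0.832942 × 0.334241 = 0.721597.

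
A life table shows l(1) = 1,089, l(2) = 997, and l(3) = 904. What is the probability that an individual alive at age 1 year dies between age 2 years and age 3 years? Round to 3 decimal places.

This is the probability of reaching 2 but not 3, conditional on being alive at 1: (l(2) − l(3)) / l(1).
= (997 − 904) / 1,089 = 93 / 1,089 = 0.085399.

0.085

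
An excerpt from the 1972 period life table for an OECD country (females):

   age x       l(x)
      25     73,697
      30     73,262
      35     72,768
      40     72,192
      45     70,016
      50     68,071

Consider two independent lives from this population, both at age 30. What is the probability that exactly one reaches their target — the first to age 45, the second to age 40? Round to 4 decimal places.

p₁ = l(45)/l(30) = 70,016/73,262 = 0.955693; p₂ = l(40)/l(30) = 72,192/73,262 = 0.985395.
P(exactly one) = p₁(1−p₂) + (1−p₁)p₂ = 0.013958 + 0.043660 = 0.057618.

0.0576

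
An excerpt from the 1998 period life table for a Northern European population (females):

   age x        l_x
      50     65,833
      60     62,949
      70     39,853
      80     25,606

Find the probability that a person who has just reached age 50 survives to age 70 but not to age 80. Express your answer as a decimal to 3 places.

We want 20|10q50 = (l_70 − l_80)/l_50.
This is the probability of reaching 70 but not 80, conditional on being alive at 50: (l_70 − l_80) / l_50.
= (39,853 − 25,606) / 65,833 = 14,247 / 65,833 = 0.216411.

0.216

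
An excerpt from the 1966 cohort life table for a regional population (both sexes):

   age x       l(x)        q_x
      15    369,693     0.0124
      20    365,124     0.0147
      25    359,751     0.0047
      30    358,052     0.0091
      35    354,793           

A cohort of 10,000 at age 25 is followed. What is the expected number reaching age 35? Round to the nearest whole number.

9862

The relevant probability is 354,793/359,751 = 0.986218.
Expected number = 10,000 × 0.986218 = 9862.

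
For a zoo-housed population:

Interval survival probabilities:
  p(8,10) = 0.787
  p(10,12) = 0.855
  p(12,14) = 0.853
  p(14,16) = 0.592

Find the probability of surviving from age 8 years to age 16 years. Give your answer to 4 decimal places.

0.3398

Survival from 8 to 16 is the product of surviving each interval: 0.787 × 0.855 × 0.853 × 0.592.
= 0.339791.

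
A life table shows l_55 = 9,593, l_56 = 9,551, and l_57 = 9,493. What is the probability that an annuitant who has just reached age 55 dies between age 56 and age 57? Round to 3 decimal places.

This is the probability of reaching 56 but not 57, conditional on being alive at 55: (l_56 − l_57) / l_55.
= (9,551 − 9,493) / 9,593 = 58 / 9,593 = 0.006046.

0.006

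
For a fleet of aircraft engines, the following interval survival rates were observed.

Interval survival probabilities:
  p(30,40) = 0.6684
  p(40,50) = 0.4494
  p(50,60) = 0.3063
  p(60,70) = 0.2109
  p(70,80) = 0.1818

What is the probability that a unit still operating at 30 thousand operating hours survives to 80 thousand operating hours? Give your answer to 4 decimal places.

0.0035

The overall survival probability is 0.6684 × 0.4494 × 0.3063 × 0.2109 × 0.1818.
= 0.003528.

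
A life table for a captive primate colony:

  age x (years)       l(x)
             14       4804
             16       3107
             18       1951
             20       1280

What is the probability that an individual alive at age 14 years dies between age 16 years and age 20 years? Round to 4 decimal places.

0.3803

This is the probability of reaching 16 but not 20, conditional on being alive at 14: (l(16) − l(20)) / l(14).
= (3107 − 1280) / 4804 = 1827 / 4804 = 0.380308.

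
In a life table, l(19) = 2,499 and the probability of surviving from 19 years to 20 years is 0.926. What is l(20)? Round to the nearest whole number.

2314

l(20) = l(19) × p = 2,499 × 0.926 = 2314.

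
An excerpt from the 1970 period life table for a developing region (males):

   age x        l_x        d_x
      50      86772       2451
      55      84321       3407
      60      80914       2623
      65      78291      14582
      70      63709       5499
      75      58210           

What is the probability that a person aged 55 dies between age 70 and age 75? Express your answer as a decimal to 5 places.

0.06522

We want 15|5q55 = (l_70 − l_75)/l_55.
This is the probability of reaching 70 but not 75, conditional on being alive at 55: (l_70 − l_75) / l_55.
= (63709 − 58210) / 84321 = 5499 / 84321 = 0.065215.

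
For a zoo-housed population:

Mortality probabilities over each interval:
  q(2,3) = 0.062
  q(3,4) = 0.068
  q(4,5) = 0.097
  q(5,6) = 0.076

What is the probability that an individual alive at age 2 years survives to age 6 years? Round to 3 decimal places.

P(survive 2→6) = (1 − 0.062) × (1 − 0.068) × (1 − 0.097) × (1 − 0.076).
= 0.938 × 0.932 × 0.903 × 0.924 = 0.729421.

0.729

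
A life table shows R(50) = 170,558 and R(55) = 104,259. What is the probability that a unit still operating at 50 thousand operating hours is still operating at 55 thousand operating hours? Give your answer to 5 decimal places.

The conditional survival probability is R(55)/R(50) = 104,259/170,558 = 0.611282.

0.61128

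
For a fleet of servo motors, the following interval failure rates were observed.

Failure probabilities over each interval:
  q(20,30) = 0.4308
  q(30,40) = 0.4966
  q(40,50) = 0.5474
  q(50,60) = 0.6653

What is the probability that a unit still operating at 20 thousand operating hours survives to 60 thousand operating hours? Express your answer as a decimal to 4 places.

Chaining the interval survival probabilities: (1 − 0.4308) × (1 − 0.4966) × (1 − 0.5474) × (1 − 0.6653).
= 0.5692 × 0.5034 × 0.4526 × 0.3347 = 0.043406.

0.0434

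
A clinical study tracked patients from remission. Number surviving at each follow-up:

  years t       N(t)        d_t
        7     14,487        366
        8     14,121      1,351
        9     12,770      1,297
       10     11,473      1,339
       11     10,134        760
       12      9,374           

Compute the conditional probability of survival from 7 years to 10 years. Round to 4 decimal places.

0.7920

The conditional survival probability is N(10)/N(7) = 11,473/14,487 = 0.791951.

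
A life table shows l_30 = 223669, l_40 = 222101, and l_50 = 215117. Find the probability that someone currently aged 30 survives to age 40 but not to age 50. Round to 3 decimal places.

0.031

We want 10|10q30 = (l_40 − l_50)/l_30.
This is the probability of reaching 40 but not 50, conditional on being alive at 30: (l_40 − l_50) / l_30.
= (222101 − 215117) / 223669 = 6984 / 223669 = 0.031225.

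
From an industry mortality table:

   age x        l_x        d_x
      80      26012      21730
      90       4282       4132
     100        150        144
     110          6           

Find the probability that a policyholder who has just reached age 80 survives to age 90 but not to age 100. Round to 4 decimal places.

0.1588

This is the probability of reaching 90 but not 100, conditional on being alive at 80: (l_90 − l_100) / l_80.
= (4282 − 150) / 26012 = 4132 / 26012 = 0.158850.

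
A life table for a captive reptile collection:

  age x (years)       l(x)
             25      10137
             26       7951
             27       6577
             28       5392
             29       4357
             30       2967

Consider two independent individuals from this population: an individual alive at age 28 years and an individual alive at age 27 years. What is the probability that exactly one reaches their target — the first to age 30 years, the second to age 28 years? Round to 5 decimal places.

p₁ = l(30)/l(28) = 2967/5392 = 0.550260; p₂ = l(28)/l(27) = 5392/6577 = 0.819827.
P(exactly one) = p₁(1−p₂) + (1−p₁)p₂ = 0.099142 + 0.368709 = 0.467851.

0.46785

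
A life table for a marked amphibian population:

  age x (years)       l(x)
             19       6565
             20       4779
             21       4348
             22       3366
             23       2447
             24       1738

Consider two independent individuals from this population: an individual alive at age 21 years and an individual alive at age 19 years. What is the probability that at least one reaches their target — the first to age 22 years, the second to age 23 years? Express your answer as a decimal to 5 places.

p₁ = l(22)/l(21) = 3366/4348 = 0.774149; p₂ = l(23)/l(19) = 2447/6565 = 0.372734.
P(at least one) = 1 − (1−p₁)(1−p₂) = 1 − 0.225851 × 0.627266 = 0.858331.

0.85833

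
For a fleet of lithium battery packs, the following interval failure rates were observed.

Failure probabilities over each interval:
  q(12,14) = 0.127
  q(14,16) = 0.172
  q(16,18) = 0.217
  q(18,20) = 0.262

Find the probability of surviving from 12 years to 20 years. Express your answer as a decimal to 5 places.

0.41770

Chaining the interval survival probabilities: (1 − 0.127) × (1 − 0.172) × (1 − 0.217) × (1 − 0.262).
= 0.873 × 0.828 × 0.783 × 0.738 = 0.417698.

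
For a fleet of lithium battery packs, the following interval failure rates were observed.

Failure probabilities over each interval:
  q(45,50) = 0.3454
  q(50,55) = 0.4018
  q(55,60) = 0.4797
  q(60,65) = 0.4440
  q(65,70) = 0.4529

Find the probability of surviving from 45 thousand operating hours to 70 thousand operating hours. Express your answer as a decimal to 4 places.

0.0620

The overall survival probability is (1 − 0.3454) × (1 − 0.4018) × (1 − 0.4797) × (1 − 0.4440) × (1 − 0.4529).
= 0.6546 × 0.5982 × 0.5203 × 0.5560 × 0.5471 = 0.061975.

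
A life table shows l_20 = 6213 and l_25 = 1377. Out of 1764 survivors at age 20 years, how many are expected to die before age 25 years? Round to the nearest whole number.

1373

The relevant probability is 1 − 1377/6213 = 0.778368.
Expected number = 1764 × 0.778368 = 1373.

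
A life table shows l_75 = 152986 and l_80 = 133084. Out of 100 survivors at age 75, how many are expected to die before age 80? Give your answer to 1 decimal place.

The relevant probability is 1 − 133084/152986 = 0.130090.
Expected number = 100 × 0.130090 = 13.0.

13.0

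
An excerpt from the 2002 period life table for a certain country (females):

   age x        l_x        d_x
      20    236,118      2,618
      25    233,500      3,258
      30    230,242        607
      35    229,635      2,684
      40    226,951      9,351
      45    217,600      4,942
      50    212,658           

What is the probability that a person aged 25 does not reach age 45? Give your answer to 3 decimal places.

P(die before 45 | alive at 25) = 1 − l_45/l_25 = 1 − 217,600/233,500 = (15,900)/233,500 = 0.068094.

0.068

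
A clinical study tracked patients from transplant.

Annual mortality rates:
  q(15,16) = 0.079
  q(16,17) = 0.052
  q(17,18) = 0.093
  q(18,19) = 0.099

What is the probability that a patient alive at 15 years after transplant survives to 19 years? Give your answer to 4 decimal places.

0.7135

P(survive 15→19) = (1 − 0.079) × (1 − 0.052) × (1 − 0.093) × (1 − 0.099).
= 0.921 × 0.948 × 0.907 × 0.901 = 0.713510.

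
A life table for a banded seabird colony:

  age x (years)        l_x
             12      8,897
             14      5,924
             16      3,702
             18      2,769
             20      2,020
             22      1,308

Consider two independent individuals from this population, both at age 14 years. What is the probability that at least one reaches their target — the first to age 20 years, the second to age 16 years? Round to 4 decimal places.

p₁ = l_20/l_14 = 2,020/5,924 = 0.340986; p₂ = l_16/l_14 = 3,702/5,924 = 0.624916.
P(at least one) = 1 − (1−p₁)(1−p₂) = 1 − 0.659014 × 0.375084 = 0.752814.

0.7528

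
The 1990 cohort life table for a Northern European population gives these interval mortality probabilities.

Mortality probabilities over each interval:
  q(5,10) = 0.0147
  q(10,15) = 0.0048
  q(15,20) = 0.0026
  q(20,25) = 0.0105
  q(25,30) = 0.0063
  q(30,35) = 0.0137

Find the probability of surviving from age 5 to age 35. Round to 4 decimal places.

The overall survival probability is (1 − 0.0147) × (1 − 0.0048) × (1 − 0.0026) × (1 − 0.0105) × (1 − 0.0063) × (1 − 0.0137).
= 0.9853 × 0.9952 × 0.9974 × 0.9895 × 0.9937 × 0.9863 = 0.948480.

0.9485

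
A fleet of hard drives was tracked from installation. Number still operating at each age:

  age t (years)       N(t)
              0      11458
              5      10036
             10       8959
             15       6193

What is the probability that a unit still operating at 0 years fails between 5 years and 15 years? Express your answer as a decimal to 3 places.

This is the probability of reaching 5 but not 15, conditional on being operational at 0: (N(5) − N(15)) / N(0).
= (10036 − 6193) / 11458 = 3843 / 11458 = 0.335399.

0.335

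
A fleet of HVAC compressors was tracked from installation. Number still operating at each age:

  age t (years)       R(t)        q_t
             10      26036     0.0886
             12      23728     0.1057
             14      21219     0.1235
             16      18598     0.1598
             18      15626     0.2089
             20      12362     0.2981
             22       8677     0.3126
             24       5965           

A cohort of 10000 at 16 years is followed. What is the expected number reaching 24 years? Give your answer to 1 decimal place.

3207.3

The relevant probability is 5965/18598 = 0.320733.
Expected number = 10000 × 0.320733 = 3207.3.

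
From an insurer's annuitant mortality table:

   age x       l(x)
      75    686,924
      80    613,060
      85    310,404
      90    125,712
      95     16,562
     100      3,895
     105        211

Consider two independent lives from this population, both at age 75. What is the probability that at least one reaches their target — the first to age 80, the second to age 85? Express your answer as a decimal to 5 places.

p₁ = l(80)/l(75) = 613,060/686,924 = 0.892471; p₂ = l(85)/l(75) = 310,404/686,924 = 0.451875.
P(at least one) = 1 − (1−p₁)(1−p₂) = 1 − 0.107529 × 0.548125 = 0.941061.

0.94106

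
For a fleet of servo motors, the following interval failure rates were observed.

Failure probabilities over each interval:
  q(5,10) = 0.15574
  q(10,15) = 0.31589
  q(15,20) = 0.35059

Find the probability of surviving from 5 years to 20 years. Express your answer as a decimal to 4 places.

0.3751

Chaining the interval survival probabilities: (1 − 0.15574) × (1 − 0.31589) × (1 − 0.35059).
= 0.84426 × 0.68411 × 0.64941 = 0.375078.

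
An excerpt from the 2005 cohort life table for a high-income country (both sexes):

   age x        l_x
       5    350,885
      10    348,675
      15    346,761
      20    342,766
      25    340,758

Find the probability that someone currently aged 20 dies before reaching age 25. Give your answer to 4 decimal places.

P(die before 25 | alive at 20) = 1 − l_25/l_20 = 1 − 340,758/342,766 = (2,008)/342,766 = 0.005858.

0.0059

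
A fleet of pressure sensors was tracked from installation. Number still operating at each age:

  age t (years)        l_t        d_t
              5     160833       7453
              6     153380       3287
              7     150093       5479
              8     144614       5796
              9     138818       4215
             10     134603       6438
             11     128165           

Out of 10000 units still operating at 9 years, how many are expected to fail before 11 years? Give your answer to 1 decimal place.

The relevant probability is 1 − 128165/138818 = 0.076741.
Expected number = 10000 × 0.076741 = 767.4.

767.4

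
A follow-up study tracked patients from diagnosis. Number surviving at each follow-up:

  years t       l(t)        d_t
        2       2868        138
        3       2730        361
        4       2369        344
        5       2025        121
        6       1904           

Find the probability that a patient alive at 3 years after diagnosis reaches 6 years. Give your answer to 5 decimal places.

The conditional survival probability is l(6)/l(3) = 1904/2730 = 0.697436.

0.69744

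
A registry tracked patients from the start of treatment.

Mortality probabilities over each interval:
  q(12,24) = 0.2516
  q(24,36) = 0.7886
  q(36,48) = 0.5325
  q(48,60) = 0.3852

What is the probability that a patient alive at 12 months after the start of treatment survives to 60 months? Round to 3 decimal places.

0.045

Chaining the interval survival probabilities: (1 − 0.2516) × (1 − 0.7886) × (1 − 0.5325) × (1 − 0.3852).
= 0.7484 × 0.2114 × 0.4675 × 0.6148 = 0.045473.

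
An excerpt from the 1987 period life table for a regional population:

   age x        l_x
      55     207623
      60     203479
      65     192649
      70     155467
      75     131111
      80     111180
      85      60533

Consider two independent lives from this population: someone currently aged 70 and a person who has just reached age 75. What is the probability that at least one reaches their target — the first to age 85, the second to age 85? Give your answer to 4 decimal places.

p₁ = l_85/l_70 = 60533/155467 = 0.389362; p₂ = l_85/l_75 = 60533/131111 = 0.461693.
P(at least one) = 1 − (1−p₁)(1−p₂) = 1 − 0.610638 × 0.538307 = 0.671289.

0.6713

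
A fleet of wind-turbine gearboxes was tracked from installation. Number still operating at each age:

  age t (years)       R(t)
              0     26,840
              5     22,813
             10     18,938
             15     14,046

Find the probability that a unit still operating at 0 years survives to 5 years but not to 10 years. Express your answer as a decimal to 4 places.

This is the probability of reaching 5 but not 10, conditional on being operational at 0: (R(5) − R(10)) / R(0).
= (22,813 − 18,938) / 26,840 = 3,875 / 26,840 = 0.144374.

0.1444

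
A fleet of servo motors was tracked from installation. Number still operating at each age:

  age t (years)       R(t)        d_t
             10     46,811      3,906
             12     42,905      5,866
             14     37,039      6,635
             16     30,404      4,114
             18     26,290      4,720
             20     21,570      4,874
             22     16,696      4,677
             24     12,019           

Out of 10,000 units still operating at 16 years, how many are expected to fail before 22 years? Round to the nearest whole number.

4509

The relevant probability is 1 − 16,696/30,404 = 0.450862.
Expected number = 10,000 × 0.450862 = 4509.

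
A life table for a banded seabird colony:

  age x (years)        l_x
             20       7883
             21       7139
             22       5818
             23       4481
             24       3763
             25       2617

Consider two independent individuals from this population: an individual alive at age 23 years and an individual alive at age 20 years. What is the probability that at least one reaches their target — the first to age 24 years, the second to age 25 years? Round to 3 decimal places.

0.893

p₁ = l_24/l_23 = 3763/4481 = 0.839768; p₂ = l_25/l_20 = 2617/7883 = 0.331980.
P(at least one) = 1 − (1−p₁)(1−p₂) = 1 − 0.160232 × 0.668020 = 0.892962.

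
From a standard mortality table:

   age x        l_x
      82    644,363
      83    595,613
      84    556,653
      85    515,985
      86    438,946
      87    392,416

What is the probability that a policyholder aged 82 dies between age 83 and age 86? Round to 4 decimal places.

We want 1|3q82 = (l_83 − l_86)/l_82.
This is the probability of reaching 83 but not 86, conditional on being alive at 82: (l_83 − l_86) / l_82.
= (595,613 − 438,946) / 644,363 = 156,667 / 644,363 = 0.243135.

0.2431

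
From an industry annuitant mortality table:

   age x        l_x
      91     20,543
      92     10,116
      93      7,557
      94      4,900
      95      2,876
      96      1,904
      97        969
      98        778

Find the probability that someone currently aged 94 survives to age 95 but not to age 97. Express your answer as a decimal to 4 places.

0.3892

We want 1|2q94 = (l_95 − l_97)/l_94.
This is the probability of reaching 95 but not 97, conditional on being alive at 94: (l_95 − l_97) / l_94.
= (2,876 − 969) / 4,900 = 1,907 / 4,900 = 0.389184.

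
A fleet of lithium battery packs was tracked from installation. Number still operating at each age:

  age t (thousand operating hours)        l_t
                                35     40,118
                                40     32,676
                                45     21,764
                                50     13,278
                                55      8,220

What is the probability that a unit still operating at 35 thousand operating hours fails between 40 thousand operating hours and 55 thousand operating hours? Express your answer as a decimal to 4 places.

This is the probability of reaching 40 but not 55, conditional on being operational at 35: (l_40 − l_55) / l_35.
= (32,676 − 8,220) / 40,118 = 24,456 / 40,118 = 0.609602.

0.6096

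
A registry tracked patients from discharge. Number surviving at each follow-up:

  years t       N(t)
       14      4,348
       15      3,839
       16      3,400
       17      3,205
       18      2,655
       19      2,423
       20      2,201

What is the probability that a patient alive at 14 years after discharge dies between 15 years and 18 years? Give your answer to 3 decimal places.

This is the probability of reaching 15 but not 18, conditional on being alive at 14: (N(15) − N(18)) / N(14).
= (3,839 − 2,655) / 4,348 = 1,184 / 4,348 = 0.272309.

0.272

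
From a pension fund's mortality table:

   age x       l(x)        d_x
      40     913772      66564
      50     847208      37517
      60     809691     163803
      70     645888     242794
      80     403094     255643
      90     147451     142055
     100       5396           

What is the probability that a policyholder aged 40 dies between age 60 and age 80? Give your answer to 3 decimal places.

0.445

This is the probability of reaching 60 but not 80, conditional on being alive at 40: (l(60) − l(80)) / l(40).
= (809691 − 403094) / 913772 = 406597 / 913772 = 0.444965.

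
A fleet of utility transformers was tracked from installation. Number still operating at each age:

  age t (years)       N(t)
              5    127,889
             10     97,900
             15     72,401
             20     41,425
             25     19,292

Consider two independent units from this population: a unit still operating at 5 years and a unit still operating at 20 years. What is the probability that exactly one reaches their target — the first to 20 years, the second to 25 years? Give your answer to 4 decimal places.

p₁ = N(20)/N(5) = 41,425/127,889 = 0.323914; p₂ = N(25)/N(20) = 19,292/41,425 = 0.465709.
P(exactly one) = p₁(1−p₂) + (1−p₁)p₂ = 0.173064 + 0.314859 = 0.487924.

0.4879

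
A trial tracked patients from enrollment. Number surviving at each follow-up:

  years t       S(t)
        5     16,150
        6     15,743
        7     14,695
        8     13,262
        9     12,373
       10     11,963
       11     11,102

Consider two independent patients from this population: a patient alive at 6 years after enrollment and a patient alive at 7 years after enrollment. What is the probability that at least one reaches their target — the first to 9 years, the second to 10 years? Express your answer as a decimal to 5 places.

p₁ = S(9)/S(6) = 12,373/15,743 = 0.785937; p₂ = S(10)/S(7) = 11,963/14,695 = 0.814086.
P(at least one) = 1 − (1−p₁)(1−p₂) = 1 − 0.214063 × 0.185914 = 0.960203.

0.96020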